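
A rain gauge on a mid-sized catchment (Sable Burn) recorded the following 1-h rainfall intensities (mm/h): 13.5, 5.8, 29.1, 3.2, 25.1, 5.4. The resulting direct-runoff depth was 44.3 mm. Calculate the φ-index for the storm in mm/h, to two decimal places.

Only the 3 blocks with intensity above φ contribute runoff: 13.5, 29.1, 25.1 mm/h.
Σ(I−φ)·Δt = d  ⇒  (13.5+29.1+25.1 − 3φ)·1 = 44.3
φ = (67.70 − 44.3/1) / 3 = 7.80 mm/h.

φ ≈ 7.80 mm/h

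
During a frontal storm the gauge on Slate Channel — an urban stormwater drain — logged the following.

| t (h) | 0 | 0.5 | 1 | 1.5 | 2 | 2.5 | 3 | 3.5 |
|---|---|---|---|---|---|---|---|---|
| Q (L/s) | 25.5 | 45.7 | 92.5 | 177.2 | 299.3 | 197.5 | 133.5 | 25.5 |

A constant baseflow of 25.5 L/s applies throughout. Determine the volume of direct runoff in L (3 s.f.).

Direct-runoff ordinates (Q − Q_b): 0.0, 20.2, 67.0, 151.7, 273.8, 172.0, 108.0, 0.0 L/s.
ΣQ_DR = 792.7 L/s.
With Δt = 0.5 h = 1800 s, V = ΣQ_DR · Δt = 792.7 × 1800 = 1.43 × 10^6 L.

V ≈ 1.43 × 10^6 L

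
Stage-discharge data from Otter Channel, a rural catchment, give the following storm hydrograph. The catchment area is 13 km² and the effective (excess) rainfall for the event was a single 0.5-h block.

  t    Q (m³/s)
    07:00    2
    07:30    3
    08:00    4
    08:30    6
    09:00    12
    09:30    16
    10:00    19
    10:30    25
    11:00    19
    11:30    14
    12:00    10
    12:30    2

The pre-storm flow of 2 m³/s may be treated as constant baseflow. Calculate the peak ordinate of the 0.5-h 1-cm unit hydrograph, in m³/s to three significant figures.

U_p ≈ 15.4 m³/s

Direct runoff: 0.0, 1.0, 2.0, 4.0, 10.0, 14.0, 17.0, 23.0, 17.0, 12.0, 8.0, 0.0 m³/s; ΣQ_DR = 108.0 m³/s, peak = 23.0 m³/s.
Runoff depth d = ΣQ_DR·Δt / A = 108.0 × 1800 / (13 km²) = 14.95 mm.
The 1-cm UH is the DRH scaled by (10 mm)/d, so U_p = 23.0 × 10/14.95 = 15.4 m³/s.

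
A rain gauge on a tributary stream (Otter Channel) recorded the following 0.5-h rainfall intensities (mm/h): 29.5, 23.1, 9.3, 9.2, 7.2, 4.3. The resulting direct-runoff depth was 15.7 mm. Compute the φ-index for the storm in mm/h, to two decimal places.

Only the 2 blocks with intensity above φ contribute runoff: 29.5, 23.1 mm/h.
Σ(I−φ)·Δt = d  ⇒  (29.5+23.1 − 2φ)·0.5 = 15.7
φ = (52.60 − 15.7/0.5) / 2 = 10.60 mm/h.

φ ≈ 10.60 mm/h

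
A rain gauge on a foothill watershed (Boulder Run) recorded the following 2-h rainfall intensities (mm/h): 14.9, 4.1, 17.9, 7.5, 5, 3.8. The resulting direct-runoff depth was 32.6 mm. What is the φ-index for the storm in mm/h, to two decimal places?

Only the 2 blocks with intensity above φ contribute runoff: 14.9, 17.9 mm/h.
Σ(I−φ)·Δt = d  ⇒  (14.9+17.9 − 2φ)·2 = 32.6
φ = (32.80 − 32.6/2) / 2 = 8.25 mm/h.

φ ≈ 8.25 mm/h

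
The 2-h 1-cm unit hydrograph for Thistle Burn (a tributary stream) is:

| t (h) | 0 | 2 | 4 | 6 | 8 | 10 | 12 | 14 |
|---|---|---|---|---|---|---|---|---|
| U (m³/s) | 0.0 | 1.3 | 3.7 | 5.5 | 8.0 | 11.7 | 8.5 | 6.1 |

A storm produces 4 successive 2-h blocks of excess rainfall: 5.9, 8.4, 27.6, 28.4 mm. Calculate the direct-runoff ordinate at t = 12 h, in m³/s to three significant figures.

Q ≈ 52.5 m³/s

By discrete convolution, Q_j = Σ (P_i / 10 mm) · U_{j−i}.
At t = 12 h (j=6): Q = (5.9/10)·8.5 + (8.4/10)·11.7 + (27.6/10)·8.0 + (28.4/10)·5.5 = 52.5 m³/s.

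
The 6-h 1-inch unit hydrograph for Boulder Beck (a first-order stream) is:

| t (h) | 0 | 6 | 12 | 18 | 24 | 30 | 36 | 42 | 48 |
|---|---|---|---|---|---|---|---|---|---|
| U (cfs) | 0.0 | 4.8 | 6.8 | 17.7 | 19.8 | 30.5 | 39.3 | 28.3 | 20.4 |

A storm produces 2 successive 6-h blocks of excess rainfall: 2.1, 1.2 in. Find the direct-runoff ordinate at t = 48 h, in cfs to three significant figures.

Q ≈ 76.8 cfs

By discrete convolution, Q_j = Σ (P_i / 1 in) · U_{j−i}.
At t = 48 h (j=8): Q = (2.1/1)·20.4 + (1.2/1)·28.3 = 76.8 cfs.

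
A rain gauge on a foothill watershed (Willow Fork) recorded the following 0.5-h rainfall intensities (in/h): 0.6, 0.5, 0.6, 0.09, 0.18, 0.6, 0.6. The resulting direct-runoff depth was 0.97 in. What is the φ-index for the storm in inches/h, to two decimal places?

Only the 5 blocks with intensity above φ contribute runoff: 0.6, 0.5, 0.6, 0.6, 0.6 in/h.
Σ(I−φ)·Δt = d  ⇒  (0.6+0.5+0.6+0.6+0.6 − 5φ)·0.5 = 0.97
φ = (2.900 − 0.97/0.5) / 5 = 0.19 in/h.

φ ≈ 0.19 in/h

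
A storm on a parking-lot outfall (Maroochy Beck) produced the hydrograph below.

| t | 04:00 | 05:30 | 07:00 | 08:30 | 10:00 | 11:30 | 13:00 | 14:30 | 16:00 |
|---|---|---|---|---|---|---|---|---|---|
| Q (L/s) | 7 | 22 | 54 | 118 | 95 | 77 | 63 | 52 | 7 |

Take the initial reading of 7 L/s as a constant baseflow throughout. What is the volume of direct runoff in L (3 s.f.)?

Direct-runoff ordinates (Q − Q_b): 0.0, 15.0, 47.0, 111.0, 88.0, 70.0, 56.0, 45.0, 0.0 L/s.
ΣQ_DR = 432.0 L/s.
With Δt = 1.5 h = 5400 s, V = ΣQ_DR · Δt = 432.0 × 5400 = 2.33 × 10^6 L.

V ≈ 2.33 × 10^6 L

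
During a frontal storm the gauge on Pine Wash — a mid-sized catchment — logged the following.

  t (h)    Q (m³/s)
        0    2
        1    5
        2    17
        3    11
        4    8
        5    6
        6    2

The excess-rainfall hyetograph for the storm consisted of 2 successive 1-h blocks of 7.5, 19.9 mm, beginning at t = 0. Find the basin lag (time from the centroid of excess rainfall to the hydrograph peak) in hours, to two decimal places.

Centroid of excess rainfall: t_c = Σ P_i·t̄_i / ΣP_i = 1.2263 h (block centres at 0.5, 1.5 h).
Hydrograph peak occurs at t = 2 h, so basin lag t_L = 2 − 1.2263 = 0.77 h.

t_L ≈ 0.77 h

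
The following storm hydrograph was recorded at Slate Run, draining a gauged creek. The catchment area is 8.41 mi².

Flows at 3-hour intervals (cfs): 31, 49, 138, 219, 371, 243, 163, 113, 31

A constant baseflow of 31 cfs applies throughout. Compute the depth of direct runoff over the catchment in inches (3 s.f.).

d ≈ 0.596 in

Direct runoff: 0.0, 18.0, 107.0, 188.0, 340.0, 212.0, 132.0, 82.0, 0.0 cfs; ΣQ_DR = 1079 cfs.
V = ΣQ_DR · Δt = 1079 × 10800 s = 1.165 × 10^7 ft³.
Over A = 8.41 mi², depth = V / A = 0.596 in.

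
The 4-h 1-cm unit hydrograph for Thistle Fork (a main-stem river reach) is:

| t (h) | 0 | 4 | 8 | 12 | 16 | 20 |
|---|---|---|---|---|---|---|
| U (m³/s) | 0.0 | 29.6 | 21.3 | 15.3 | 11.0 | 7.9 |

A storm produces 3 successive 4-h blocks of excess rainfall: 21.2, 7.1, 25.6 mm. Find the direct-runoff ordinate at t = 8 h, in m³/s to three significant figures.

By discrete convolution, Q_j = Σ (P_i / 10 mm) · U_{j−i}.
At t = 8 h (j=2): Q = (21.2/10)·21.3 + (7.1/10)·29.6 + (25.6/10)·0.0 = 66.2 m³/s.

Q ≈ 66.2 m³/s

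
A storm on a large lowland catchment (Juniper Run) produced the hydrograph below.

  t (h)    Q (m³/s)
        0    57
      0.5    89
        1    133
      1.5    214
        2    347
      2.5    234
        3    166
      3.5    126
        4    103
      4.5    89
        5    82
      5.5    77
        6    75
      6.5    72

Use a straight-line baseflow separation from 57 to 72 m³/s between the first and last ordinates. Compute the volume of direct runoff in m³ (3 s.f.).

Direct-runoff ordinates (Q − Q_b): 0.00, 30.85, 73.69, 153.54, 285.38, 171.23, 102.08, 60.92, 36.77, 21.62, 13.46, 7.31, 4.15, 0.00 m³/s.
ΣQ_DR = 961.0 m³/s.
With Δt = 0.5 h = 1800 s, V = ΣQ_DR · Δt = 961.0 × 1800 = 1.73 × 10^6 m³.

V ≈ 1.73 × 10^6 m³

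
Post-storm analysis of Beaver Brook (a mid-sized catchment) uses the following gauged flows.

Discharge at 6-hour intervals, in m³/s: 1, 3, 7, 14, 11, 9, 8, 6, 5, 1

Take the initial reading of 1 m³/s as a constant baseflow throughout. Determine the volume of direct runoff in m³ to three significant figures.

Direct-runoff ordinates (Q − Q_b): 0.0, 2.0, 6.0, 13.0, 10.0, 8.0, 7.0, 5.0, 4.0, 0.0 m³/s.
ΣQ_DR = 55.00 m³/s.
With Δt = 6 h = 21600 s, V = ΣQ_DR · Δt = 55.00 × 21600 = 1.19 × 10^6 m³.

V ≈ 1.19 × 10^6 m³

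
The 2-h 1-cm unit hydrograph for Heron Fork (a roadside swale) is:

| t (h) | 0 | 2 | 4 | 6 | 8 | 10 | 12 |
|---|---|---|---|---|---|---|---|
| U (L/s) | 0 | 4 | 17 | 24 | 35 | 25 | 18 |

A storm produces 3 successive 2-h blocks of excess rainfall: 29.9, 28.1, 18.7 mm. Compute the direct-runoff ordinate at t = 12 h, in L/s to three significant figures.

By discrete convolution, Q_j = Σ (P_i / 10 mm) · U_{j−i}.
At t = 12 h (j=6): Q = (29.9/10)·18 + (28.1/10)·25 + (18.7/10)·35 = 190 L/s.

Q ≈ 190 L/s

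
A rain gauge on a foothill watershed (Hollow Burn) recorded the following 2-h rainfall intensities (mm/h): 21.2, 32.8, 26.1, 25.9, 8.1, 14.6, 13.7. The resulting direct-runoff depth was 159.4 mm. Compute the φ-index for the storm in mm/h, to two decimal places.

φ ≈ 9.10 mm/h

Only the 6 blocks with intensity above φ contribute runoff: 21.2, 32.8, 26.1, 25.9, 14.6, 13.7 mm/h.
Σ(I−φ)·Δt = d  ⇒  (21.2+32.8+26.1+25.9+14.6+13.7 − 6φ)·2 = 159.4
φ = (134.3 − 159.4/2) / 6 = 9.10 mm/h.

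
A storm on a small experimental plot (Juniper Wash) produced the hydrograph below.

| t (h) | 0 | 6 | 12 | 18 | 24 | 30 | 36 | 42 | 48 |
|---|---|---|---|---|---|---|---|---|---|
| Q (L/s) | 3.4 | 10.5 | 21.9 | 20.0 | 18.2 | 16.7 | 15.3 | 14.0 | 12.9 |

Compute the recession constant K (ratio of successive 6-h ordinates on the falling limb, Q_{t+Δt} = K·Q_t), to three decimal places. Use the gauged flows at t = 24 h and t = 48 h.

Using the recession-limb readings at t = 24 h and t = 48 h: Q falls from 18.2 to 12.9 L/s over 4 intervals.
K = (Q₂/Q₁)^(1/4) = (12.9/18.2)^(1/4) = 0.918.

K ≈ 0.918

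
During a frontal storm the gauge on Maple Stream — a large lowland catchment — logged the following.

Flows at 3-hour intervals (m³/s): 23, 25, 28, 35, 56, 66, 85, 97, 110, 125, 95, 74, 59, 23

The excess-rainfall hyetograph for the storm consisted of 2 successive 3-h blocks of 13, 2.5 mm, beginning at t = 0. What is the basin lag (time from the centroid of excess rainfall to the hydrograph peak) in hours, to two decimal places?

t_L ≈ 25.02 h

Centroid of excess rainfall: t_c = Σ P_i·t̄_i / ΣP_i = 1.9839 h (block centres at 1.5, 4.5 h).
Hydrograph peak occurs at t = 27 h, so basin lag t_L = 27 − 1.9839 = 25.02 h.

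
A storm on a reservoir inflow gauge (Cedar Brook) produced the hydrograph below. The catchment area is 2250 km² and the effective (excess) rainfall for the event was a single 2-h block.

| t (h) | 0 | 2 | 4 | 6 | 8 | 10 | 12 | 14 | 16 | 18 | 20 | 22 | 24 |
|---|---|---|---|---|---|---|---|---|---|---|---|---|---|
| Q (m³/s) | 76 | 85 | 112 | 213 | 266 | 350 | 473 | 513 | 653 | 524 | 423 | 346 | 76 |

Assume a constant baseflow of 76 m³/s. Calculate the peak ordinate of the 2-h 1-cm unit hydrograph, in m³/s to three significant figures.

Direct runoff: 0.0, 9.0, 36.0, 137.0, 190.0, 274.0, 397.0, 437.0, 577.0, 448.0, 347.0, 270.0, 0.0 m³/s; ΣQ_DR = 3122 m³/s, peak = 577.0 m³/s.
Runoff depth d = ΣQ_DR·Δt / A = 3122 × 7200 / (2250 km²) = 9.990 mm.
The 1-cm UH is the DRH scaled by (10 mm)/d, so U_p = 577.0 × 10/9.990 = 578 m³/s.

U_p ≈ 578 m³/s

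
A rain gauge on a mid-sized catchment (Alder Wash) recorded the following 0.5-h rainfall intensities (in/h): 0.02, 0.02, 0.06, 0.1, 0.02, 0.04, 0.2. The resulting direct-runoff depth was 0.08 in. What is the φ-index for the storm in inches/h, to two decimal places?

Only the 2 blocks with intensity above φ contribute runoff: 0.1, 0.2 in/h.
Σ(I−φ)·Δt = d  ⇒  (0.1+0.2 − 2φ)·0.5 = 0.08
φ = (0.3000 − 0.08/0.5) / 2 = 0.07 in/h.

φ ≈ 0.07 in/h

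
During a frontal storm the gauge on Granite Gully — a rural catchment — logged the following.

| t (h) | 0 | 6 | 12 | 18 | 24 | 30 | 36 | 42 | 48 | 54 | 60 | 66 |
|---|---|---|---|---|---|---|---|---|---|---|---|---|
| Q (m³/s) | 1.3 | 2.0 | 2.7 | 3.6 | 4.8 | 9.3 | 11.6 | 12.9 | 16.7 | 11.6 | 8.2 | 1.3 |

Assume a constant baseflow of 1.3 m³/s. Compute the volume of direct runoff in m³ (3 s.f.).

Direct-runoff ordinates (Q − Q_b): 0.0, 0.7, 1.4, 2.3, 3.5, 8.0, 10.3, 11.6, 15.4, 10.3, 6.9, 0.0 m³/s.
ΣQ_DR = 70.40 m³/s.
With Δt = 6 h = 21600 s, V = ΣQ_DR · Δt = 70.40 × 21600 = 1.52 × 10^6 m³.

V ≈ 1.52 × 10^6 m³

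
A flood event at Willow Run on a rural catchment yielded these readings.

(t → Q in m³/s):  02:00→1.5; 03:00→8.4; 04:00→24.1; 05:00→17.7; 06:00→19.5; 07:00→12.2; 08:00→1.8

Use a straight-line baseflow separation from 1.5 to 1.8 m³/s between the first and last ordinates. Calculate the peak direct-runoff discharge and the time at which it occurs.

Subtracting baseflow gives direct-runoff ordinates: 0.00, 6.85, 22.50, 16.05, 17.80, 10.45, 0.00 m³/s.
The maximum is 22.50 m³/s, occurring at the reading for t = 04:00.

Q_p = 22.50 m³/s at t = 04:00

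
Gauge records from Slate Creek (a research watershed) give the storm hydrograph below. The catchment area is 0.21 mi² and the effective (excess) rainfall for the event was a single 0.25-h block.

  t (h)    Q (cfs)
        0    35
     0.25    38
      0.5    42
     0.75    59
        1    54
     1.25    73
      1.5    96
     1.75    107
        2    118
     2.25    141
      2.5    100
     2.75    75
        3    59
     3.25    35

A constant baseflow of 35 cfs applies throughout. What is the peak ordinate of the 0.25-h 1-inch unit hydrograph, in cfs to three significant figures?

Direct runoff: 0.0, 3.0, 7.0, 24.0, 19.0, 38.0, 61.0, 72.0, 83.0, 106.0, 65.0, 40.0, 24.0, 0.0 cfs; ΣQ_DR = 542.0 cfs, peak = 106.0 cfs.
Runoff depth d = ΣQ_DR·Δt / A = 542.0 × 900 / (0.21 mi²) = 0.9999 in.
The 1-inch UH is the DRH scaled by (1 in)/d, so U_p = 106.0 × 1/0.9999 = 106 cfs.

U_p ≈ 106 cfs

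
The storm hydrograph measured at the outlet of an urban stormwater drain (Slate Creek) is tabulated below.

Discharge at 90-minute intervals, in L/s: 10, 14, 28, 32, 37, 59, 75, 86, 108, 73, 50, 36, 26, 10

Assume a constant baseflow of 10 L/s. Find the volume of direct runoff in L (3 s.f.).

Direct-runoff ordinates (Q − Q_b): 0.0, 4.0, 18.0, 22.0, 27.0, 49.0, 65.0, 76.0, 98.0, 63.0, 40.0, 26.0, 16.0, 0.0 L/s.
ΣQ_DR = 504.0 L/s.
With Δt = 1.5 h = 5400 s, V = ΣQ_DR · Δt = 504.0 × 5400 = 2.72 × 10^6 L.

V ≈ 2.72 × 10^6 L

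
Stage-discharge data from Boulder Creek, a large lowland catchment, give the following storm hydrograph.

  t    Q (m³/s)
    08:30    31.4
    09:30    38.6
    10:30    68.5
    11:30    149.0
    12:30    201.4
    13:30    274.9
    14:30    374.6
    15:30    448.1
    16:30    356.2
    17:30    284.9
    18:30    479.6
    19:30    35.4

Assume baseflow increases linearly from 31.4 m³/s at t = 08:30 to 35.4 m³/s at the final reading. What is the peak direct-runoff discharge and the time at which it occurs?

Q_p = 444.56 m³/s at t = 18:30

Subtracting baseflow gives direct-runoff ordinates: 0.00, 6.84, 36.37, 116.51, 168.55, 241.68, 341.02, 414.15, 321.89, 250.23, 444.56, 0.00 m³/s.
The maximum is 444.56 m³/s, occurring at the reading for t = 18:30.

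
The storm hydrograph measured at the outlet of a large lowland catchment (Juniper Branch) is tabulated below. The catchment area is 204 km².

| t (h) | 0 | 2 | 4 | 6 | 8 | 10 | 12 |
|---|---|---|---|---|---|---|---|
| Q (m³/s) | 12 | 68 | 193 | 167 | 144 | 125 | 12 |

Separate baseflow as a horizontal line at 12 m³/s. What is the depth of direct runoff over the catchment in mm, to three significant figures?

Direct runoff: 0.0, 56.0, 181.0, 155.0, 132.0, 113.0, 0.0 m³/s; ΣQ_DR = 637.0 m³/s.
V = ΣQ_DR · Δt = 637.0 × 7200 s = 4.586 × 10^6 m³.
Over A = 204 km², depth = V / A = 22.5 mm.

d ≈ 22.5 mm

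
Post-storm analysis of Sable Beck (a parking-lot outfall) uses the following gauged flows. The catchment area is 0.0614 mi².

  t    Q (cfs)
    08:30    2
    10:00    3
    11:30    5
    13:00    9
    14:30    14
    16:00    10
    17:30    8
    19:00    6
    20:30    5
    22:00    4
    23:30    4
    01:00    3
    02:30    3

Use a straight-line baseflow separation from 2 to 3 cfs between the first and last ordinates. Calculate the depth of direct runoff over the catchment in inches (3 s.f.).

d ≈ 1.65 in

Direct runoff: 0.00, 0.92, 2.83, 6.75, 11.67, 7.58, 5.50, 3.42, 2.33, 1.25, 1.17, 0.08, 0.00 cfs; ΣQ_DR = 43.50 cfs.
V = ΣQ_DR · Δt = 43.50 × 5400 s = 2.349 × 10^5 ft³.
Over A = 0.0614 mi², depth = V / A = 1.65 in.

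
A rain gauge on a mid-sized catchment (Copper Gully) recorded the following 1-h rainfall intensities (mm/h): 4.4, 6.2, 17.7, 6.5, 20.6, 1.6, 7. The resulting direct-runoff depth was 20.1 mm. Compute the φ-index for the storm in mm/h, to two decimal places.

φ ≈ 9.10 mm/h

Only the 2 blocks with intensity above φ contribute runoff: 17.7, 20.6 mm/h.
Σ(I−φ)·Δt = d  ⇒  (17.7+20.6 − 2φ)·1 = 20.1
φ = (38.30 − 20.1/1) / 2 = 9.10 mm/h.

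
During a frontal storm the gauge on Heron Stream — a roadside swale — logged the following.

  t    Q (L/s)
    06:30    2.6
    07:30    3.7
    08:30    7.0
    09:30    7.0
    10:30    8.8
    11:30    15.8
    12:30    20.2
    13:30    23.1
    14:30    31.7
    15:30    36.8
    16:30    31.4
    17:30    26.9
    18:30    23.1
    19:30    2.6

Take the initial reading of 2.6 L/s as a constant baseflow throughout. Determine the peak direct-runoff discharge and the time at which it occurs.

Subtracting baseflow gives direct-runoff ordinates: 0.0, 1.1, 4.4, 4.4, 6.2, 13.2, 17.6, 20.5, 29.1, 34.2, 28.8, 24.3, 20.5, 0.0 L/s.
The maximum is 34.2 L/s, occurring at the reading for t = 15:30.

Q_p = 34.2 L/s at t = 15:30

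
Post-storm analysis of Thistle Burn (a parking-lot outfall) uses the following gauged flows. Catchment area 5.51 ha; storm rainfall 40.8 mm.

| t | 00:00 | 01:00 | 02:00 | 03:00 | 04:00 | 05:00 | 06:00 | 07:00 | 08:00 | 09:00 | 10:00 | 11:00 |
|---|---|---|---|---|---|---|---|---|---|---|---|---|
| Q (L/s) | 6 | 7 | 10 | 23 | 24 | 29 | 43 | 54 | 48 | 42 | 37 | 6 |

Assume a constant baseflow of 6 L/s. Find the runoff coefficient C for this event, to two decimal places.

C ≈ 0.41

ΣQ_DR = 257.0 L/s; V = ΣQ_DR·Δt = 9.252 × 10^5 L.
Runoff depth d = V / A = 16.79 mm.
C = d / P = 16.79 / 40.8 = 0.41.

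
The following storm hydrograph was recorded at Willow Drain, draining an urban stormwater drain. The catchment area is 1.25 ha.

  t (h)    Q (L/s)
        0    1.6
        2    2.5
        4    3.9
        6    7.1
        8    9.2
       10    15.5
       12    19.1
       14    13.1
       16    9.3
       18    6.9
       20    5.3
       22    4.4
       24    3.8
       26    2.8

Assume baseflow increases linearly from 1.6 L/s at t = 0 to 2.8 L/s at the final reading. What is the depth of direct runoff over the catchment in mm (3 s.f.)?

Direct runoff: 0.00, 0.81, 2.12, 5.22, 7.23, 13.44, 16.95, 10.85, 6.96, 4.47, 2.78, 1.78, 1.09, 0.00 L/s; ΣQ_DR = 73.70 L/s.
V = ΣQ_DR · Δt = 73.70 × 7200 s = 5.306 × 10^5 L.
Over A = 1.25 ha, depth = V / A = 42.5 mm.

d ≈ 42.5 mm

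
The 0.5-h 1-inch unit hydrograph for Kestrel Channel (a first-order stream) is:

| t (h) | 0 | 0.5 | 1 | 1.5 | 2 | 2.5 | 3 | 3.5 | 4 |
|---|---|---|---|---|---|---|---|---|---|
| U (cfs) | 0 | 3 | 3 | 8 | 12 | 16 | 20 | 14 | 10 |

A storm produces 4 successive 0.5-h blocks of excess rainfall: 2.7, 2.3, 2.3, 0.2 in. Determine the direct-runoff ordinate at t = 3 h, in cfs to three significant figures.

By discrete convolution, Q_j = Σ (P_i / 1 in) · U_{j−i}.
At t = 3 h (j=6): Q = (2.7/1)·20 + (2.3/1)·16 + (2.3/1)·12 + (0.2/1)·8 = 120 cfs.

Q ≈ 120 cfs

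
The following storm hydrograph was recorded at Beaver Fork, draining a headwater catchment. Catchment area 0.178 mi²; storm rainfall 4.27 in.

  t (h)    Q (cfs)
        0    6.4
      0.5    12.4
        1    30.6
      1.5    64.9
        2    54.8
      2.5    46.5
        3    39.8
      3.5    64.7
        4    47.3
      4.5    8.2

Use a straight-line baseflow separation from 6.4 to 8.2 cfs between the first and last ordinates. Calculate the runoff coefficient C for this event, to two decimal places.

ΣQ_DR = 302.6 cfs; V = ΣQ_DR·Δt = 5.447 × 10^5 ft³.
Runoff depth d = V / A = 1.317 in.
C = d / P = 1.317 / 4.27 = 0.31.

C ≈ 0.31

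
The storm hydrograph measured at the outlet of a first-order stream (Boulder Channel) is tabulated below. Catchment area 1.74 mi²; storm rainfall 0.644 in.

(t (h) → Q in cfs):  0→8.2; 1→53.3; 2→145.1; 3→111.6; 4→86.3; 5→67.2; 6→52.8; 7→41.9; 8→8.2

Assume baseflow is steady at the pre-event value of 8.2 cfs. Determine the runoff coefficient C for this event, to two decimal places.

ΣQ_DR = 500.8 cfs; V = ΣQ_DR·Δt = 1.803 × 10^6 ft³.
Runoff depth d = V / A = 0.4460 in.
C = d / P = 0.4460 / 0.644 = 0.69.

C ≈ 0.69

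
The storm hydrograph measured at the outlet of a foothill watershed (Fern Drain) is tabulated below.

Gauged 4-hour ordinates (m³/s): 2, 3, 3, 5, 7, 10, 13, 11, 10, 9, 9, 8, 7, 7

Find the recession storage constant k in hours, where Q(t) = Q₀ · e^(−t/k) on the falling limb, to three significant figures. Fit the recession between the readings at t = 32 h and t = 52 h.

On the falling limb, Q drops from 10 to 7 m³/s between t = 32 h and t = 52 h (Δt = 20 h).
k = −Δt / ln(Q₂/Q₁) = −20 / ln(7/10) = 56.1 h.

k ≈ 56.1 h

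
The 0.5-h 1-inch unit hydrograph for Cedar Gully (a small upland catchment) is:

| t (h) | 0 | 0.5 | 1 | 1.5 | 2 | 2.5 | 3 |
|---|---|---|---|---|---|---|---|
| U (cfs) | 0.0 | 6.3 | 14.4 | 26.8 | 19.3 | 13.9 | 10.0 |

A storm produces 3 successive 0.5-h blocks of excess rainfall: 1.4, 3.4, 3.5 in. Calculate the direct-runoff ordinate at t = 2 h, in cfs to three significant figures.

By discrete convolution, Q_j = Σ (P_i / 1 in) · U_{j−i}.
At t = 2 h (j=4): Q = (1.4/1)·19.3 + (3.4/1)·26.8 + (3.5/1)·14.4 = 169 cfs.

Q ≈ 169 cfs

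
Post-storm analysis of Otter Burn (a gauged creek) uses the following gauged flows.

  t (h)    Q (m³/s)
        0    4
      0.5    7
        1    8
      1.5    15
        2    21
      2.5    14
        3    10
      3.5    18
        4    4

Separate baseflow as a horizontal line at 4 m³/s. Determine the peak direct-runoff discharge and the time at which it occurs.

Subtracting baseflow gives direct-runoff ordinates: 0.0, 3.0, 4.0, 11.0, 17.0, 10.0, 6.0, 14.0, 0.0 m³/s.
The maximum is 17.0 m³/s, occurring at the reading for t = 2 h.

Q_p = 17.0 m³/s at t = 2 h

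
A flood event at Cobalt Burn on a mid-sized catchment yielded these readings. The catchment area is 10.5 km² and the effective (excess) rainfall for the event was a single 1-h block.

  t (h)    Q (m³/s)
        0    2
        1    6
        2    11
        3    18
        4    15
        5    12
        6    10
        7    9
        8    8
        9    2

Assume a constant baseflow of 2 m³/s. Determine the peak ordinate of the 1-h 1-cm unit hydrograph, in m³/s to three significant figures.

Direct runoff: 0.0, 4.0, 9.0, 16.0, 13.0, 10.0, 8.0, 7.0, 6.0, 0.0 m³/s; ΣQ_DR = 73.00 m³/s, peak = 16.0 m³/s.
Runoff depth d = ΣQ_DR·Δt / A = 73.00 × 3600 / (10.5 km²) = 25.03 mm.
The 1-cm UH is the DRH scaled by (10 mm)/d, so U_p = 16.0 × 10/25.03 = 6.39 m³/s.

U_p ≈ 6.39 m³/s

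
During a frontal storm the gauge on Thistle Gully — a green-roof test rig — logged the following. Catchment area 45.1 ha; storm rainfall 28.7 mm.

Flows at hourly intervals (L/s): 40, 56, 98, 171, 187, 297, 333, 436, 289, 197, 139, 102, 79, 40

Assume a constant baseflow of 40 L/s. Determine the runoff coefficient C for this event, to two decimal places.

ΣQ_DR = 1904 L/s; V = ΣQ_DR·Δt = 6.854 × 10^6 L.
Runoff depth d = V / A = 15.20 mm.
C = d / P = 15.20 / 28.7 = 0.53.

C ≈ 0.53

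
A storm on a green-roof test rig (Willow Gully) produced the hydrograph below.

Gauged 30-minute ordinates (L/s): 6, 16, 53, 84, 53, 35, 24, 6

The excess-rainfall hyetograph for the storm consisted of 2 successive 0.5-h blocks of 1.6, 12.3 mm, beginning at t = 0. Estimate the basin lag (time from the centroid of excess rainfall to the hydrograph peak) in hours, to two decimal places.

t_L ≈ 0.81 h

Centroid of excess rainfall: t_c = Σ P_i·t̄_i / ΣP_i = 0.6924 h (block centres at 0.25, 0.75 h).
Hydrograph peak occurs at t = 1.5 h, so basin lag t_L = 1.5 − 0.6924 = 0.81 h.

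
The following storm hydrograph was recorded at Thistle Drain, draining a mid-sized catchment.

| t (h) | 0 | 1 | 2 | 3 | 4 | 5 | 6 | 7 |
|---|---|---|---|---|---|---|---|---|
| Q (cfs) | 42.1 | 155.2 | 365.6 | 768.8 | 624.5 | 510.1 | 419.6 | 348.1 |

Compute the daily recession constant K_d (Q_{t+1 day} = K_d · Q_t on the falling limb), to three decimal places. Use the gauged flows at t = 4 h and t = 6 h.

Between t = 4 h and t = 6 h the flow falls from 624.5 to 419.6 cfs over 2×1 h = 2 h.
Per-interval ratio K = (419.6/624.5)^(1/2) = 0.8197; K_d = K^(24/1) = 0.008.

K_d ≈ 0.008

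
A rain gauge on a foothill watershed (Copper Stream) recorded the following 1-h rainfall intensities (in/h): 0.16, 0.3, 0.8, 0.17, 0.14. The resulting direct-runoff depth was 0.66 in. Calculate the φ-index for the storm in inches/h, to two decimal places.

φ ≈ 0.22 in/h

Only the 2 blocks with intensity above φ contribute runoff: 0.3, 0.8 in/h.
Σ(I−φ)·Δt = d  ⇒  (0.3+0.8 − 2φ)·1 = 0.66
φ = (1.100 − 0.66/1) / 2 = 0.22 in/h.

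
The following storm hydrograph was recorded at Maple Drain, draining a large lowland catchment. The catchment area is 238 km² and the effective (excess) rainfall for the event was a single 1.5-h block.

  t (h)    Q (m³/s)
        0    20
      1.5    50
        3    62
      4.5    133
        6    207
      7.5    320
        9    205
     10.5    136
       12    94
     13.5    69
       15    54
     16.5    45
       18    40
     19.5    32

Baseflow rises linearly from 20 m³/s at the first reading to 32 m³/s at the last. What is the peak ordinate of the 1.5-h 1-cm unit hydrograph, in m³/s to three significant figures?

Direct runoff: 0.00, 29.08, 40.15, 110.23, 183.31, 295.38, 179.46, 109.54, 66.62, 40.69, 24.77, 14.85, 8.92, 0.00 m³/s; ΣQ_DR = 1103 m³/s, peak = 295.38 m³/s.
Runoff depth d = ΣQ_DR·Δt / A = 1103 × 5400 / (238 km²) = 25.03 mm.
The 1-cm UH is the DRH scaled by (10 mm)/d, so U_p = 295.38 × 10/25.03 = 118 m³/s.

U_p ≈ 118 m³/s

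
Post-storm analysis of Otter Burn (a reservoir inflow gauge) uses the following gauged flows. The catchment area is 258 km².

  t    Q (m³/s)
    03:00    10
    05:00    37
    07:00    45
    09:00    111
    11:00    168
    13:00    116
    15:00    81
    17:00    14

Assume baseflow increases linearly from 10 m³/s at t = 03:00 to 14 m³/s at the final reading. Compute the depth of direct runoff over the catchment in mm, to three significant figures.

Direct runoff: 0.00, 26.43, 33.86, 99.29, 155.71, 103.14, 67.57, 0.00 m³/s; ΣQ_DR = 486.0 m³/s.
V = ΣQ_DR · Δt = 486.0 × 7200 s = 3.499 × 10^6 m³.
Over A = 258 km², depth = V / A = 13.6 mm.

d ≈ 13.6 mm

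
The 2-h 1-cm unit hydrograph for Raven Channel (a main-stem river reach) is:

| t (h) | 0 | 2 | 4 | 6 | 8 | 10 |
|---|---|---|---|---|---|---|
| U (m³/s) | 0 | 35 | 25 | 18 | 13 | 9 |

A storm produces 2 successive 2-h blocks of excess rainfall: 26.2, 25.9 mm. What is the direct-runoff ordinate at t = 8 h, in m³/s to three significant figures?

By discrete convolution, Q_j = Σ (P_i / 10 mm) · U_{j−i}.
At t = 8 h (j=4): Q = (26.2/10)·13 + (25.9/10)·18 = 80.7 m³/s.

Q ≈ 80.7 m³/s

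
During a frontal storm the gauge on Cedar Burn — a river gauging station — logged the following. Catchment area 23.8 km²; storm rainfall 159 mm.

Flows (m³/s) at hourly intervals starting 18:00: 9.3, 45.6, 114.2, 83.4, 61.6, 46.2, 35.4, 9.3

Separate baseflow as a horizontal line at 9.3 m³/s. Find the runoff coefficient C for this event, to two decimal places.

C ≈ 0.31

ΣQ_DR = 330.6 m³/s; V = ΣQ_DR·Δt = 1.190 × 10^6 m³.
Runoff depth d = V / A = 50.01 mm.
C = d / P = 50.01 / 159 = 0.31.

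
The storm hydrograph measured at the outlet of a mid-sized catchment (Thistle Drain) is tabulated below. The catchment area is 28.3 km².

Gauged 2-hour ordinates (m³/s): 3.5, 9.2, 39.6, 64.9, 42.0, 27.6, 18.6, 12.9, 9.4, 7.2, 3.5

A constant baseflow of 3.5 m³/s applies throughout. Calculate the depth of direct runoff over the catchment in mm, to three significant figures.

d ≈ 50.9 mm

Direct runoff: 0.0, 5.7, 36.1, 61.4, 38.5, 24.1, 15.1, 9.4, 5.9, 3.7, 0.0 m³/s; ΣQ_DR = 199.9 m³/s.
V = ΣQ_DR · Δt = 199.9 × 7200 s = 1.439 × 10^6 m³.
Over A = 28.3 km², depth = V / A = 50.9 mm.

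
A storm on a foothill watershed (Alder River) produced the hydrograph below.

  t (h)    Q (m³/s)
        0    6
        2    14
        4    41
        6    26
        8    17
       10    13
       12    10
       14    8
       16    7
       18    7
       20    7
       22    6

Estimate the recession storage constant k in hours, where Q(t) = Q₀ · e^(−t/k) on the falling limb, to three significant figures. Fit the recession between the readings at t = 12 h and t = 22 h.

On the falling limb, Q drops from 10 to 6 m³/s between t = 12 h and t = 22 h (Δt = 10 h).
k = −Δt / ln(Q₂/Q₁) = −10 / ln(6/10) = 19.6 h.

k ≈ 19.6 h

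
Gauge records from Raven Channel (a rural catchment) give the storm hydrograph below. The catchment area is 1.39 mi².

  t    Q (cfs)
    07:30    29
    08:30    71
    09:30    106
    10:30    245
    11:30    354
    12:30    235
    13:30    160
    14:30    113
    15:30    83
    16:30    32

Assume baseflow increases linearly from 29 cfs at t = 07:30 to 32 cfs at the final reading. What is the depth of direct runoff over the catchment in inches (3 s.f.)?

Direct runoff: 0.00, 41.67, 76.33, 215.00, 323.67, 204.33, 129.00, 81.67, 51.33, 0.00 cfs; ΣQ_DR = 1123 cfs.
V = ΣQ_DR · Δt = 1123 × 3600 s = 4.043 × 10^6 ft³.
Over A = 1.39 mi², depth = V / A = 1.25 in.

d ≈ 1.25 in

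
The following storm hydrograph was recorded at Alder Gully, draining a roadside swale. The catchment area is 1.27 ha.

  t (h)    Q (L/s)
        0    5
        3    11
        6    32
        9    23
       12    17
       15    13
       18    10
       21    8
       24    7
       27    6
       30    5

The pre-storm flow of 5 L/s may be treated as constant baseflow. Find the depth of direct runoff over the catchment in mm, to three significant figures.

Direct runoff: 0.0, 6.0, 27.0, 18.0, 12.0, 8.0, 5.0, 3.0, 2.0, 1.0, 0.0 L/s; ΣQ_DR = 82.00 L/s.
V = ΣQ_DR · Δt = 82.00 × 10800 s = 8.856 × 10^5 L.
Over A = 1.27 ha, depth = V / A = 69.7 mm.

d ≈ 69.7 mm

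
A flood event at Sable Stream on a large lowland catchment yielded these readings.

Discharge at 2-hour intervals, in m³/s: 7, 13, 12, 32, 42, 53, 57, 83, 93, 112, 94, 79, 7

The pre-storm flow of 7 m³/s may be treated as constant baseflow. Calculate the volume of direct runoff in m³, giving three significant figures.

V ≈ 4.27 × 10^6 m³

Direct-runoff ordinates (Q − Q_b): 0.0, 6.0, 5.0, 25.0, 35.0, 46.0, 50.0, 76.0, 86.0, 105.0, 87.0, 72.0, 0.0 m³/s.
ΣQ_DR = 593.0 m³/s.
With Δt = 2 h = 7200 s, V = ΣQ_DR · Δt = 593.0 × 7200 = 4.27 × 10^6 m³.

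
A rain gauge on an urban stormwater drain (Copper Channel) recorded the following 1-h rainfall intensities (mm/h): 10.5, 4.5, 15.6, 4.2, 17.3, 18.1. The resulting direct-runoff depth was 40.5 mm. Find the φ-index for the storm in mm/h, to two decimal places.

φ ≈ 5.25 mm/h

Only the 4 blocks with intensity above φ contribute runoff: 10.5, 15.6, 17.3, 18.1 mm/h.
Σ(I−φ)·Δt = d  ⇒  (10.5+15.6+17.3+18.1 − 4φ)·1 = 40.5
φ = (61.50 − 40.5/1) / 4 = 5.25 mm/h.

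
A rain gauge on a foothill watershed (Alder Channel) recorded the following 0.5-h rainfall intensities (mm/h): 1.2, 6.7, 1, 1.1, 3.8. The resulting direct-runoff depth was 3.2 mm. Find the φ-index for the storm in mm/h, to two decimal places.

Only the 2 blocks with intensity above φ contribute runoff: 6.7, 3.8 mm/h.
Σ(I−φ)·Δt = d  ⇒  (6.7+3.8 − 2φ)·0.5 = 3.2
φ = (10.50 − 3.2/0.5) / 2 = 2.05 mm/h.

φ ≈ 2.05 mm/h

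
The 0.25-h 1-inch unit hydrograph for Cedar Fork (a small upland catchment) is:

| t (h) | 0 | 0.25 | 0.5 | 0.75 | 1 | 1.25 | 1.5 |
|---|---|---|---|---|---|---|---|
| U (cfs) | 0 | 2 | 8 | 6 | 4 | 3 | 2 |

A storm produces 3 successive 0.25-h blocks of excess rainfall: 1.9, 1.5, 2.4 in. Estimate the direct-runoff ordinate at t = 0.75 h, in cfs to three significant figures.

Q ≈ 28.2 cfs

By discrete convolution, Q_j = Σ (P_i / 1 in) · U_{j−i}.
At t = 0.75 h (j=3): Q = (1.9/1)·6 + (1.5/1)·8 + (2.4/1)·2 = 28.2 cfs.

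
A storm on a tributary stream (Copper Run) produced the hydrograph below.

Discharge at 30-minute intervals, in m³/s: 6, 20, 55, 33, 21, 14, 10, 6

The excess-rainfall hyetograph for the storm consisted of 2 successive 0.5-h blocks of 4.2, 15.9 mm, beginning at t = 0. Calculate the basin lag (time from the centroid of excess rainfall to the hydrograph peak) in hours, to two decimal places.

t_L ≈ 0.35 h

Centroid of excess rainfall: t_c = Σ P_i·t̄_i / ΣP_i = 0.6455 h (block centres at 0.25, 0.75 h).
Hydrograph peak occurs at t = 1 h, so basin lag t_L = 1 − 0.6455 = 0.35 h.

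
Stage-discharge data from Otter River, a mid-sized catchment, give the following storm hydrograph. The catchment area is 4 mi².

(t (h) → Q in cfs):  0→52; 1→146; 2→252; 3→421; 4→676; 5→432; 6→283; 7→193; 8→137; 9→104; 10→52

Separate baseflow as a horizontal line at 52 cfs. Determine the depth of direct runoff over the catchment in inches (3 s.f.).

d ≈ 0.843 in

Direct runoff: 0.0, 94.0, 200.0, 369.0, 624.0, 380.0, 231.0, 141.0, 85.0, 52.0, 0.0 cfs; ΣQ_DR = 2176 cfs.
V = ΣQ_DR · Δt = 2176 × 3600 s = 7.834 × 10^6 ft³.
Over A = 4 mi², depth = V / A = 0.843 in.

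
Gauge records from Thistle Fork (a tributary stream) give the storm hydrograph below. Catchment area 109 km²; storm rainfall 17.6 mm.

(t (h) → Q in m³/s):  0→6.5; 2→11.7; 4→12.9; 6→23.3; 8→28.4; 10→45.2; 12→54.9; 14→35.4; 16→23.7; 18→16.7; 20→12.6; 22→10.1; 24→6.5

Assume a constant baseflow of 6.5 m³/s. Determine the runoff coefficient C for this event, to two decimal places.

ΣQ_DR = 203.4 m³/s; V = ΣQ_DR·Δt = 1.464 × 10^6 m³.
Runoff depth d = V / A = 13.44 mm.
C = d / P = 13.44 / 17.6 = 0.76.

C ≈ 0.76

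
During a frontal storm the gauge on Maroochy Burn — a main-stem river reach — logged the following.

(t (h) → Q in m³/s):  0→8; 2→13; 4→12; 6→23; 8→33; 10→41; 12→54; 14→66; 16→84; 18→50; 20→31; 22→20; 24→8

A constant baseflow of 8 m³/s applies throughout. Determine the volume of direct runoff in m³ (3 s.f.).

Direct-runoff ordinates (Q − Q_b): 0.0, 5.0, 4.0, 15.0, 25.0, 33.0, 46.0, 58.0, 76.0, 42.0, 23.0, 12.0, 0.0 m³/s.
ΣQ_DR = 339.0 m³/s.
With Δt = 2 h = 7200 s, V = ΣQ_DR · Δt = 339.0 × 7200 = 2.44 × 10^6 m³.

V ≈ 2.44 × 10^6 m³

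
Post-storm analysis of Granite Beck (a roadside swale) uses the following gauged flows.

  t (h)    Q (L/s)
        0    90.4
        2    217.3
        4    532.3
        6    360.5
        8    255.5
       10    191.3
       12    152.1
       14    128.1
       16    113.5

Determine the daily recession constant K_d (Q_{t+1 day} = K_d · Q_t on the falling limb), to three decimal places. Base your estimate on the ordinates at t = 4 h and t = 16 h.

Between t = 4 h and t = 16 h the flow falls from 532.3 to 113.5 L/s over 6×2 h = 12 h.
Per-interval ratio K = (113.5/532.3)^(1/6) = 0.7729; K_d = K^(24/2) = 0.045.

K_d ≈ 0.045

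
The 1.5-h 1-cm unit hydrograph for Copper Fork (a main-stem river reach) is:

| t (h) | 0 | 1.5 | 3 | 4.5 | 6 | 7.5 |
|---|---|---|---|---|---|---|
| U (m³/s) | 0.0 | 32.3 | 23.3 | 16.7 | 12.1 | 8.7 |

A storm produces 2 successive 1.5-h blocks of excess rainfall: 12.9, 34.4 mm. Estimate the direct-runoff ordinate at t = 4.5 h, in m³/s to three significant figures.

Q ≈ 102 m³/s

By discrete convolution, Q_j = Σ (P_i / 10 mm) · U_{j−i}.
At t = 4.5 h (j=3): Q = (12.9/10)·16.7 + (34.4/10)·23.3 = 102 m³/s.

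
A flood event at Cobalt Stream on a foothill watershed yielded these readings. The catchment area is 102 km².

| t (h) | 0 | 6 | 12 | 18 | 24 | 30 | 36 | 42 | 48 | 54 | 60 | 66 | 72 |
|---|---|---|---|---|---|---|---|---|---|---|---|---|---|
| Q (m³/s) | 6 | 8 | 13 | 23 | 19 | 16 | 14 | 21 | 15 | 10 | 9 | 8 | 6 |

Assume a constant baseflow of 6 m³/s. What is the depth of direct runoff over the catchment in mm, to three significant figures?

d ≈ 19.1 mm

Direct runoff: 0.0, 2.0, 7.0, 17.0, 13.0, 10.0, 8.0, 15.0, 9.0, 4.0, 3.0, 2.0, 0.0 m³/s; ΣQ_DR = 90.00 m³/s.
V = ΣQ_DR · Δt = 90.00 × 21600 s = 1.944 × 10^6 m³.
Over A = 102 km², depth = V / A = 19.1 mm.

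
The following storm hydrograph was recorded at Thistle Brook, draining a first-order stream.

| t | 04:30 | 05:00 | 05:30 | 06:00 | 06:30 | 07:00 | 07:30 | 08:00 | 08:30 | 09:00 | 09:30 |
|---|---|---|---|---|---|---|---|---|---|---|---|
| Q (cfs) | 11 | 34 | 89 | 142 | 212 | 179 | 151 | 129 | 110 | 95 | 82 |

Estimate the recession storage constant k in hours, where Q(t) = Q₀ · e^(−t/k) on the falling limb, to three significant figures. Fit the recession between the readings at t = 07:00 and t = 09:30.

k ≈ 3.20 h

On the falling limb, Q drops from 179 to 82 cfs between t = 07:00 and t = 09:30 (Δt = 2.5 h).
k = −Δt / ln(Q₂/Q₁) = −2.5 / ln(82/179) = 3.20 h.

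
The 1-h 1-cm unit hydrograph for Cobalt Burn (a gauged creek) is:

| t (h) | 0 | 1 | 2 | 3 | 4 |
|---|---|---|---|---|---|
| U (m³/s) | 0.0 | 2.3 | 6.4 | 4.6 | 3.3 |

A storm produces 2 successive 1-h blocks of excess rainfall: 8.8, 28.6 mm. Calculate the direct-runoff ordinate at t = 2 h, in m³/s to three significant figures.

By discrete convolution, Q_j = Σ (P_i / 10 mm) · U_{j−i}.
At t = 2 h (j=2): Q = (8.8/10)·6.4 + (28.6/10)·2.3 = 12.2 m³/s.

Q ≈ 12.2 m³/s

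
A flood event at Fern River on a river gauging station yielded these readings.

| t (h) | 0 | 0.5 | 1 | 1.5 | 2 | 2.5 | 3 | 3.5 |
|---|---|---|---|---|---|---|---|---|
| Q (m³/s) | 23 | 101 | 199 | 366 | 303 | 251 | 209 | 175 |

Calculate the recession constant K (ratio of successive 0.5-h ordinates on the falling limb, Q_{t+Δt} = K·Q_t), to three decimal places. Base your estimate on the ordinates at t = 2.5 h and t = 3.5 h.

K ≈ 0.835

Using the recession-limb readings at t = 2.5 h and t = 3.5 h: Q falls from 251 to 175 m³/s over 2 intervals.
K = (Q₂/Q₁)^(1/2) = (175/251)^(1/2) = 0.835.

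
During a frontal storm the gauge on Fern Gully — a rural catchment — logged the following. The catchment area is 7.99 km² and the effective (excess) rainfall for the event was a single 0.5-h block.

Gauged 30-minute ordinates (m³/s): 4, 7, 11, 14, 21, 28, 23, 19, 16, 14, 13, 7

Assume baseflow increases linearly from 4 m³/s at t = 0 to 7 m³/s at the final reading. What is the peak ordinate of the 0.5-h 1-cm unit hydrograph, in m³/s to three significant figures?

Direct runoff: 0.00, 2.73, 6.45, 9.18, 15.91, 22.64, 17.36, 13.09, 9.82, 7.55, 6.27, 0.00 m³/s; ΣQ_DR = 111.0 m³/s, peak = 22.64 m³/s.
Runoff depth d = ΣQ_DR·Δt / A = 111.0 × 1800 / (7.99 km²) = 25.01 mm.
The 1-cm UH is the DRH scaled by (10 mm)/d, so U_p = 22.64 × 10/25.01 = 9.05 m³/s.

U_p ≈ 9.05 m³/s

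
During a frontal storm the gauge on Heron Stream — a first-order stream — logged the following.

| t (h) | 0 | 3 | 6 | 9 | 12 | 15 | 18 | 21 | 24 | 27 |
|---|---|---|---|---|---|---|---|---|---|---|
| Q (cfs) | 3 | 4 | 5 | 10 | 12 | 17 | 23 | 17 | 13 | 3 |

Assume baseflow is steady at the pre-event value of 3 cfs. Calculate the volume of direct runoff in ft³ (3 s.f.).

V ≈ 8.32 × 10^5 ft³

Direct-runoff ordinates (Q − Q_b): 0.0, 1.0, 2.0, 7.0, 9.0, 14.0, 20.0, 14.0, 10.0, 0.0 cfs.
ΣQ_DR = 77.00 cfs.
With Δt = 3 h = 10800 s, V = ΣQ_DR · Δt = 77.00 × 10800 = 8.32 × 10^5 ft³.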